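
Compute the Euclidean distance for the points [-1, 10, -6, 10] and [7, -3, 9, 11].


d = sqrt(sum of squared differences). (-1-7)^2=64, (10--3)^2=169, (-6-9)^2=225, (10-11)^2=1. Sum = 459.

sqrt(459)


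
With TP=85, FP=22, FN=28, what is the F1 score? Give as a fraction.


Precision = 85/107 = 85/107. Recall = 85/113 = 85/113. F1 = 2*P*R/(P+R) = 17/22.

17/22


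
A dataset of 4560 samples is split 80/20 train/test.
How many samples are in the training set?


Test set = 4560 * 20% = 912. Training set = 4560 - 912 = 3648.

3648


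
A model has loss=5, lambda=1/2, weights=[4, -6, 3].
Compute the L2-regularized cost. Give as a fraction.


L2 sq norm = sum(w^2) = 61. J = 5 + 1/2 * 61 = 71/2.

71/2


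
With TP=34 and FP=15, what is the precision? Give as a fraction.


Precision = TP / (TP + FP) = 34 / 49 = 34/49.

34/49


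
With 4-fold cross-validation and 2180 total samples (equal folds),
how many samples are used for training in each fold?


Each validation fold has 2180/4 = 545 samples. Training set = 2180 - 545 = 1635.

1635


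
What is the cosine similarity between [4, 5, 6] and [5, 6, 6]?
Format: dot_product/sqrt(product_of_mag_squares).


dot = 86. |a|^2 = 77, |b|^2 = 97. cos = 86/sqrt(7469).

86/sqrt(7469)


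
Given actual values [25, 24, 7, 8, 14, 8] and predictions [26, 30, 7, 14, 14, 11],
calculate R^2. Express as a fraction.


Mean(y) = 43/3. SS_res = 82. SS_tot = 1024/3. R^2 = 1 - 82/(1024/3) = 389/512.

389/512


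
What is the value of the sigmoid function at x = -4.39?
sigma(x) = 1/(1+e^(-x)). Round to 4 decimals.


sigma(-4.39) = 1/(1+e^(4.39)) = 1/(1+80.640419) = 1/81.640419 = 0.0122.

0.0122


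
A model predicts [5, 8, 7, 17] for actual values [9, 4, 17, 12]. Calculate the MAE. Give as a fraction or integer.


MAE = (1/4) * (|9-5|=4 + |4-8|=4 + |17-7|=10 + |12-17|=5). Sum = 23. MAE = 23/4.

23/4


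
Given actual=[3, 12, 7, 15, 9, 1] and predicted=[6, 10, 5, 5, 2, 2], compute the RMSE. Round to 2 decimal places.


MSE = 27.8333. RMSE = sqrt(27.8333) = 5.28.

5.28


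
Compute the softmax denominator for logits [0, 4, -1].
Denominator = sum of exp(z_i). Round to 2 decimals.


Denom = e^0=1.0000 + e^4=54.5982 + e^-1=0.3679. Sum = 55.9661, which rounds to 55.97.

55.97


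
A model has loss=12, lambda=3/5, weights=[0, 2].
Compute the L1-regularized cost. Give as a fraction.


L1 norm = sum(|w|) = 2. J = 12 + 3/5 * 2 = 66/5.

66/5


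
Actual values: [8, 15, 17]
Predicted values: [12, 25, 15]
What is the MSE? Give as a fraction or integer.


MSE = (1/3) * ((8-12)^2=16 + (15-25)^2=100 + (17-15)^2=4). Sum = 120. MSE = 40.

40


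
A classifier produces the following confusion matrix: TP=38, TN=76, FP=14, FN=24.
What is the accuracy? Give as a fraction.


Accuracy = (TP + TN) / (TP + TN + FP + FN) = (38 + 76) / 152 = 3/4.

3/4


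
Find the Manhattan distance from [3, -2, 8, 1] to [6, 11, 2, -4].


d = sum of absolute differences: |3-6|=3 + |-2-11|=13 + |8-2|=6 + |1--4|=5 = 27.

27


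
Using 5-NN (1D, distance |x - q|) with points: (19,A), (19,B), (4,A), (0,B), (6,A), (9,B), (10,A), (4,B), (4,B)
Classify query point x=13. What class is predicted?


Distances: |19-13|=6, |19-13|=6, |4-13|=9, |0-13|=13, |6-13|=7, |9-13|=4, |10-13|=3, |4-13|=9, |4-13|=9. 5 nearest: (10,A), (9,B), (19,A), (19,B), (6,A). Counts: {'A': 3, 'B': 2}. Majority class: A.

A


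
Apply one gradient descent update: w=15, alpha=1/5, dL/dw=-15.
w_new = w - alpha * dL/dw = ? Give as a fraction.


w_new = 15 - 1/5 * -15 = 15 - -3 = 18.

18


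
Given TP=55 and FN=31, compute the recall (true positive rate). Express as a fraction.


Recall = TP / (TP + FN) = 55 / 86 = 55/86.

55/86


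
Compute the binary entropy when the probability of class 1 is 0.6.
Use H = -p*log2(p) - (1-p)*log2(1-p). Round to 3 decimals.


H = -0.6*log2(0.6) - 0.4*log2(0.4) = 0.971.

0.971


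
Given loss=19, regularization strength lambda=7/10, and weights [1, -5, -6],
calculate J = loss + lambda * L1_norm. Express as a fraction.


L1 norm = sum(|w|) = 12. J = 19 + 7/10 * 12 = 137/5.

137/5


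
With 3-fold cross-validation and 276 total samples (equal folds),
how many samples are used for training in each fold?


Each validation fold has 276/3 = 92 samples. Training set = 276 - 92 = 184.

184


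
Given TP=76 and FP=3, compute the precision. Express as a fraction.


Precision = TP / (TP + FP) = 76 / 79 = 76/79.

76/79


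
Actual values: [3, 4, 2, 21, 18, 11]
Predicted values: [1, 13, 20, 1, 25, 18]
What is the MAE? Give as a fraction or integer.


MAE = (1/6) * (|3-1|=2 + |4-13|=9 + |2-20|=18 + |21-1|=20 + |18-25|=7 + |11-18|=7). Sum = 63. MAE = 21/2.

21/2


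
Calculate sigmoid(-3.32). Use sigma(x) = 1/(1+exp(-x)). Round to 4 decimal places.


sigma(-3.32) = 1/(1+e^(3.32)) = 1/(1+27.660351) = 1/28.660351 = 0.0349.

0.0349


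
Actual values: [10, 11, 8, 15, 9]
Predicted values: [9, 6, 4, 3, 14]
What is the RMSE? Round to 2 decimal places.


MSE = 42.2000. RMSE = sqrt(42.2000) = 6.50.

6.50


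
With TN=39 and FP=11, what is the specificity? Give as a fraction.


Specificity = TN / (TN + FP) = 39 / 50 = 39/50.

39/50


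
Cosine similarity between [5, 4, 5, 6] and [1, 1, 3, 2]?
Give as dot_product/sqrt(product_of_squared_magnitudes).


dot = 36. |a|^2 = 102, |b|^2 = 15. cos = 36/sqrt(1530).

36/sqrt(1530)


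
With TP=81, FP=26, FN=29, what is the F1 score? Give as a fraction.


Precision = 81/107 = 81/107. Recall = 81/110 = 81/110. F1 = 2*P*R/(P+R) = 162/217.

162/217


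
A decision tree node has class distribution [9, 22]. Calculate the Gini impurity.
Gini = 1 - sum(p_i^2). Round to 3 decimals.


Total = 31. Proportions: 9/31, 22/31. sum(p_i^2) = 0.5879. Gini = 1 - 0.5879 = 0.4121, which rounds to 0.412.

0.412


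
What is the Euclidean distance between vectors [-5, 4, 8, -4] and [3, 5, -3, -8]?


d = sqrt(sum of squared differences). (-5-3)^2=64, (4-5)^2=1, (8--3)^2=121, (-4--8)^2=16. Sum = 202.

sqrt(202)


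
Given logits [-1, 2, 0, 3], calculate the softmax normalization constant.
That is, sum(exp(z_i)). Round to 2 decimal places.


Denom = e^-1=0.3679 + e^2=7.3891 + e^0=1.0000 + e^3=20.0855. Sum = 28.8425, which rounds to 28.84.

28.84


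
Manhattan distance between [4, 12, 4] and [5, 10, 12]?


d = sum of absolute differences: |4-5|=1 + |12-10|=2 + |4-12|=8 = 11.

11


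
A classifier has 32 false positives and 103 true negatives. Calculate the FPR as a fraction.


FPR = FP / (FP + TN) = 32 / 135 = 32/135.

32/135


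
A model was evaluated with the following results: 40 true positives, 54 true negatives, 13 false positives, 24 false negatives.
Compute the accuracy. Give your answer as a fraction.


Accuracy = (TP + TN) / (TP + TN + FP + FN) = (40 + 54) / 131 = 94/131.

94/131


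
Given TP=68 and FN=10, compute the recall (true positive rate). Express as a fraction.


Recall = TP / (TP + FN) = 68 / 78 = 34/39.

34/39


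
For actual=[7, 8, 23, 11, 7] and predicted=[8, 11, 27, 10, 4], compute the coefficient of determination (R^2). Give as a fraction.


Mean(y) = 56/5. SS_res = 36. SS_tot = 924/5. R^2 = 1 - 36/(924/5) = 62/77.

62/77


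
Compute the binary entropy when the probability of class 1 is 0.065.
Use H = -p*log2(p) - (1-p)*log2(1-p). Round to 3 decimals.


H = -0.065*log2(0.065) - 0.935*log2(0.935) = 0.347.

0.347


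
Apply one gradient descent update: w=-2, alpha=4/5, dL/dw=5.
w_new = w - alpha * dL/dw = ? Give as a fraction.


w_new = -2 - 4/5 * 5 = -2 - 4 = -6.

-6


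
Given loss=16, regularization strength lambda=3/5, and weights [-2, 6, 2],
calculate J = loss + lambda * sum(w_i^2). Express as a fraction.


L2 sq norm = sum(w^2) = 44. J = 16 + 3/5 * 44 = 212/5.

212/5


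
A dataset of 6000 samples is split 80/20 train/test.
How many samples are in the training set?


Test set = 6000 * 20% = 1200. Training set = 6000 - 1200 = 4800.

4800


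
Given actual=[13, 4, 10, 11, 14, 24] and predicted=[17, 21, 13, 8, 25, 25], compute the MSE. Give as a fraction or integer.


MSE = (1/6) * ((13-17)^2=16 + (4-21)^2=289 + (10-13)^2=9 + (11-8)^2=9 + (14-25)^2=121 + (24-25)^2=1). Sum = 445. MSE = 445/6.

445/6


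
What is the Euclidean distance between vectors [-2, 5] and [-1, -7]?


d = sqrt(sum of squared differences). (-2--1)^2=1, (5--7)^2=144. Sum = 145.

sqrt(145)


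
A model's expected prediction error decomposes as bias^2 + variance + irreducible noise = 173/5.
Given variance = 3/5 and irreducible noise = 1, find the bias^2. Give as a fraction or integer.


Total error = bias^2 + variance + irreducible noise. So bias^2 = 173/5 - 3/5 - 1 = 33.

33


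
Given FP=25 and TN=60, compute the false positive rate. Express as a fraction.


FPR = FP / (FP + TN) = 25 / 85 = 5/17.

5/17


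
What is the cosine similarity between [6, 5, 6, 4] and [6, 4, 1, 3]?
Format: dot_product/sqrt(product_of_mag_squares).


dot = 74. |a|^2 = 113, |b|^2 = 62. cos = 74/sqrt(7006).

74/sqrt(7006)


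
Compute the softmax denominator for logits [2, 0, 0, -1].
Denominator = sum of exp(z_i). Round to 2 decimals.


Denom = e^2=7.3891 + e^0=1.0000 + e^0=1.0000 + e^-1=0.3679. Sum = 9.7570, which rounds to 9.76.

9.76


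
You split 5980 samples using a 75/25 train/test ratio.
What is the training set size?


Test set = 5980 * 25% = 1495. Training set = 5980 - 1495 = 4485.

4485


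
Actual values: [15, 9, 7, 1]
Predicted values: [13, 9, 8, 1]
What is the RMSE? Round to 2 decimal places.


MSE = 1.2500. RMSE = sqrt(1.2500) = 1.12.

1.12


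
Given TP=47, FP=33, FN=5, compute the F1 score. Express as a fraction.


Precision = 47/80 = 47/80. Recall = 47/52 = 47/52. F1 = 2*P*R/(P+R) = 47/66.

47/66


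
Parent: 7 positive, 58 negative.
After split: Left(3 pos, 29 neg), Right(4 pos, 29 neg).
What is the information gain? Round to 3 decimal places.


H(parent) = 0.4929. H(left) = 0.4489, H(right) = 0.5328. Weighted = (32/65)*0.4489 + (33/65)*0.5328 = 0.4915. IG = 0.4929 - 0.4915 = 0.0014, which rounds to 0.001.

0.001


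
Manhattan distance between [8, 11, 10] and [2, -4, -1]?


d = sum of absolute differences: |8-2|=6 + |11--4|=15 + |10--1|=11 = 32.

32


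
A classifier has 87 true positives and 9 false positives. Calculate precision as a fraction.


Precision = TP / (TP + FP) = 87 / 96 = 29/32.

29/32


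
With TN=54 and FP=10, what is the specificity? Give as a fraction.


Specificity = TN / (TN + FP) = 54 / 64 = 27/32.

27/32


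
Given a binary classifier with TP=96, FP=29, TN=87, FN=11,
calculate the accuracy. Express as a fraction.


Accuracy = (TP + TN) / (TP + TN + FP + FN) = (96 + 87) / 223 = 183/223.

183/223


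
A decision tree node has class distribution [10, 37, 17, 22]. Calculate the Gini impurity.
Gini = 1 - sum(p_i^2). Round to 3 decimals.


Total = 86. Proportions: 10/86, 37/86, 17/86, 22/86. sum(p_i^2) = 0.3031. Gini = 1 - 0.3031 = 0.6969, which rounds to 0.697.

0.697


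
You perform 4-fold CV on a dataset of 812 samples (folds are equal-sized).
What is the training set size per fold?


Each validation fold has 812/4 = 203 samples. Training set = 812 - 203 = 609.

609


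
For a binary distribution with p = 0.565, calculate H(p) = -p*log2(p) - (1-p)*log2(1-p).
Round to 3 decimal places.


H = -0.565*log2(0.565) - 0.435*log2(0.435) = 0.988.

0.988


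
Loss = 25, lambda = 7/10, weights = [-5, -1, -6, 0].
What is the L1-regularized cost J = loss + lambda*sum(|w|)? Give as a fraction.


L1 norm = sum(|w|) = 12. J = 25 + 7/10 * 12 = 167/5.

167/5


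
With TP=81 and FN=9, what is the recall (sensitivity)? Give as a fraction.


Recall = TP / (TP + FN) = 81 / 90 = 9/10.

9/10


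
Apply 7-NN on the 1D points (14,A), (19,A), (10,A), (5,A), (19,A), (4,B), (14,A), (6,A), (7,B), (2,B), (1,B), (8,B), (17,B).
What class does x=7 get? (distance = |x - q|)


Distances: |14-7|=7, |19-7|=12, |10-7|=3, |5-7|=2, |19-7|=12, |4-7|=3, |14-7|=7, |6-7|=1, |7-7|=0, |2-7|=5, |1-7|=6, |8-7|=1, |17-7|=10. 7 nearest: (7,B), (6,A), (8,B), (5,A), (10,A), (4,B), (2,B). Counts: {'B': 4, 'A': 3}. Majority class: B.

B


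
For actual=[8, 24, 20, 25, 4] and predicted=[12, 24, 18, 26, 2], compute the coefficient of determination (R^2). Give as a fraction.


Mean(y) = 81/5. SS_res = 25. SS_tot = 1844/5. R^2 = 1 - 25/(1844/5) = 1719/1844.

1719/1844


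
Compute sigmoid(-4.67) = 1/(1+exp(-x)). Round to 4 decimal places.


sigma(-4.67) = 1/(1+e^(4.67)) = 1/(1+106.697742) = 1/107.697742 = 0.0093.

0.0093


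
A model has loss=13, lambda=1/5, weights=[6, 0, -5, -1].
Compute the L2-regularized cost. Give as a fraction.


L2 sq norm = sum(w^2) = 62. J = 13 + 1/5 * 62 = 127/5.

127/5


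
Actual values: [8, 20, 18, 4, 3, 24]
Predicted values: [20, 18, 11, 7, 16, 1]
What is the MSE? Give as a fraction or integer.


MSE = (1/6) * ((8-20)^2=144 + (20-18)^2=4 + (18-11)^2=49 + (4-7)^2=9 + (3-16)^2=169 + (24-1)^2=529). Sum = 904. MSE = 452/3.

452/3


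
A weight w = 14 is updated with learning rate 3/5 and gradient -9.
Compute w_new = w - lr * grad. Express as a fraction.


w_new = 14 - 3/5 * -9 = 14 - -27/5 = 97/5.

97/5


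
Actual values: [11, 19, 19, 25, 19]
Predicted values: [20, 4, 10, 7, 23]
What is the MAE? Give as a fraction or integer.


MAE = (1/5) * (|11-20|=9 + |19-4|=15 + |19-10|=9 + |25-7|=18 + |19-23|=4). Sum = 55. MAE = 11.

11


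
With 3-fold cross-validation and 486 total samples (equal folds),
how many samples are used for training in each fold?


Each validation fold has 486/3 = 162 samples. Training set = 486 - 162 = 324.

324


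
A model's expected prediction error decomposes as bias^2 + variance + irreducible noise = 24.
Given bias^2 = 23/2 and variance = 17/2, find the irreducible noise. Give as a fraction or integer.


Total error = bias^2 + variance + irreducible noise. So irreducible noise = 24 - 23/2 - 17/2 = 4.

4


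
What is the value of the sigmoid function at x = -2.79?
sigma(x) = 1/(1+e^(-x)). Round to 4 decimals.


sigma(-2.79) = 1/(1+e^(2.79)) = 1/(1+16.281020) = 1/17.281020 = 0.0579.

0.0579


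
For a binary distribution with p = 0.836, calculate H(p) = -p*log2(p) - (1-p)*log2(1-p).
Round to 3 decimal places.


H = -0.836*log2(0.836) - 0.164*log2(0.164) = 0.644.

0.644


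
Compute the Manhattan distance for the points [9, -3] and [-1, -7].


d = sum of absolute differences: |9--1|=10 + |-3--7|=4 = 14.

14


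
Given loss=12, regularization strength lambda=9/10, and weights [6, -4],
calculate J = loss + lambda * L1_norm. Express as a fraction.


L1 norm = sum(|w|) = 10. J = 12 + 9/10 * 10 = 21.

21


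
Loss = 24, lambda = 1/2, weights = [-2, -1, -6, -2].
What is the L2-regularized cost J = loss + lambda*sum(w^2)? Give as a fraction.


L2 sq norm = sum(w^2) = 45. J = 24 + 1/2 * 45 = 93/2.

93/2


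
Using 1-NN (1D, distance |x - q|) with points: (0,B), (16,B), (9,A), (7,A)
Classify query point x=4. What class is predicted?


Distances: |0-4|=4, |16-4|=12, |9-4|=5, |7-4|=3. 1 nearest: (7,A). Counts: {'A': 1}. Majority class: A.

A


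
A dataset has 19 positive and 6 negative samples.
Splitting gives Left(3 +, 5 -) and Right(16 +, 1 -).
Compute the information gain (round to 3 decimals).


H(parent) = 0.7950. H(left) = 0.9544, H(right) = 0.3228. Weighted = (8/25)*0.9544 + (17/25)*0.3228 = 0.5249. IG = 0.7950 - 0.5249 = 0.2701, which rounds to 0.270.

0.270


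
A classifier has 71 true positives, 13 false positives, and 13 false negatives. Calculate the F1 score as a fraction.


Precision = 71/84 = 71/84. Recall = 71/84 = 71/84. F1 = 2*P*R/(P+R) = 71/84.

71/84


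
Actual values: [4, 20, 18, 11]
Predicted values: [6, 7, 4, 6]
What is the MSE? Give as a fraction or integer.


MSE = (1/4) * ((4-6)^2=4 + (20-7)^2=169 + (18-4)^2=196 + (11-6)^2=25). Sum = 394. MSE = 197/2.

197/2


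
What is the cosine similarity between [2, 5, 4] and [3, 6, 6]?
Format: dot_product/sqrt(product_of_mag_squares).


dot = 60. |a|^2 = 45, |b|^2 = 81. cos = 60/sqrt(3645).

60/sqrt(3645)


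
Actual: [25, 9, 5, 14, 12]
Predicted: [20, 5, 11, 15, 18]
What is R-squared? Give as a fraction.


Mean(y) = 13. SS_res = 114. SS_tot = 226. R^2 = 1 - 114/(226) = 56/113.

56/113


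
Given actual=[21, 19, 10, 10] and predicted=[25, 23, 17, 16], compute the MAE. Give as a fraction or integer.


MAE = (1/4) * (|21-25|=4 + |19-23|=4 + |10-17|=7 + |10-16|=6). Sum = 21. MAE = 21/4.

21/4


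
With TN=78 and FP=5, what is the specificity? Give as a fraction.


Specificity = TN / (TN + FP) = 78 / 83 = 78/83.

78/83


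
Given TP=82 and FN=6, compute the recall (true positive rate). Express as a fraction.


Recall = TP / (TP + FN) = 82 / 88 = 41/44.

41/44


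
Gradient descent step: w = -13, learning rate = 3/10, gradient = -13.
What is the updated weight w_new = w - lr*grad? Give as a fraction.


w_new = -13 - 3/10 * -13 = -13 - -39/10 = -91/10.

-91/10


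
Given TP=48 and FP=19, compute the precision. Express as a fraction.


Precision = TP / (TP + FP) = 48 / 67 = 48/67.

48/67


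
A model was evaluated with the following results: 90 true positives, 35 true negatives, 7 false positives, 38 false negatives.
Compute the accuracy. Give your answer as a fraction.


Accuracy = (TP + TN) / (TP + TN + FP + FN) = (90 + 35) / 170 = 25/34.

25/34


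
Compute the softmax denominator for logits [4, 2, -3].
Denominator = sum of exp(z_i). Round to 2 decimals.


Denom = e^4=54.5982 + e^2=7.3891 + e^-3=0.0498. Sum = 62.0371, which rounds to 62.04.

62.04


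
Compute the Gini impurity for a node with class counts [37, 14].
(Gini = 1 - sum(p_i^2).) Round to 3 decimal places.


Total = 51. Proportions: 37/51, 14/51. sum(p_i^2) = 0.6017. Gini = 1 - 0.6017 = 0.3983, which rounds to 0.398.

0.398


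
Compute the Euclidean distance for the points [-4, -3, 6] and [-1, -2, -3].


d = sqrt(sum of squared differences). (-4--1)^2=9, (-3--2)^2=1, (6--3)^2=81. Sum = 91.

sqrt(91)


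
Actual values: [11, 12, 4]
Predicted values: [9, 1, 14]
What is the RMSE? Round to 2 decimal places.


MSE = 75.0000. RMSE = sqrt(75.0000) = 8.66.

8.66


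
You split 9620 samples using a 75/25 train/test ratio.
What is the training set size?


Test set = 9620 * 25% = 2405. Training set = 9620 - 2405 = 7215.

7215


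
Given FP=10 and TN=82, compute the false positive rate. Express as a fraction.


FPR = FP / (FP + TN) = 10 / 92 = 5/46.

5/46


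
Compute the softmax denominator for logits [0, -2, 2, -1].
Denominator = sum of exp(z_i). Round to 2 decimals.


Denom = e^0=1.0000 + e^-2=0.1353 + e^2=7.3891 + e^-1=0.3679. Sum = 8.8923, which rounds to 8.89.

8.89


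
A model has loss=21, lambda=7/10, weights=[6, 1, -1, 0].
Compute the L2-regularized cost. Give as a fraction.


L2 sq norm = sum(w^2) = 38. J = 21 + 7/10 * 38 = 238/5.

238/5


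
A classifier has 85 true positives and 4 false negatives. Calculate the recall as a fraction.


Recall = TP / (TP + FN) = 85 / 89 = 85/89.

85/89


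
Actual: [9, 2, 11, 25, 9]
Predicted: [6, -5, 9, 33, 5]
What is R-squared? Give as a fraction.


Mean(y) = 56/5. SS_res = 142. SS_tot = 1424/5. R^2 = 1 - 142/(1424/5) = 357/712.

357/712


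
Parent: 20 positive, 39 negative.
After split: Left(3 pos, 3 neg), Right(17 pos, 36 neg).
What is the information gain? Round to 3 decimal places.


H(parent) = 0.9238. H(left) = 1.0000, H(right) = 0.9052. Weighted = (6/59)*1.0000 + (53/59)*0.9052 = 0.9148. IG = 0.9238 - 0.9148 = 0.0090, which rounds to 0.009.

0.009


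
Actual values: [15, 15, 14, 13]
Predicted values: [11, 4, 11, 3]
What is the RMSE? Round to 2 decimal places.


MSE = 61.5000. RMSE = sqrt(61.5000) = 7.84.

7.84


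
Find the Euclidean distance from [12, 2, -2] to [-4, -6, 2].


d = sqrt(sum of squared differences). (12--4)^2=256, (2--6)^2=64, (-2-2)^2=16. Sum = 336.

sqrt(336)


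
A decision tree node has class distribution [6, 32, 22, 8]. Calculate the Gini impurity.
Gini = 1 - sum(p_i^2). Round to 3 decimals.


Total = 68. Proportions: 6/68, 32/68, 22/68, 8/68. sum(p_i^2) = 0.3478. Gini = 1 - 0.3478 = 0.6522, which rounds to 0.652.

0.652


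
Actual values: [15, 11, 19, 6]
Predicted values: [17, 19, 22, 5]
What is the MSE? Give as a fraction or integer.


MSE = (1/4) * ((15-17)^2=4 + (11-19)^2=64 + (19-22)^2=9 + (6-5)^2=1). Sum = 78. MSE = 39/2.

39/2


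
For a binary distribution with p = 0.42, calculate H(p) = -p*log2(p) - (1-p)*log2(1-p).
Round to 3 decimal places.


H = -0.42*log2(0.42) - 0.58*log2(0.58) = 0.981.

0.981


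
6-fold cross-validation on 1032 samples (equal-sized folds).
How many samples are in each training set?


Each validation fold has 1032/6 = 172 samples. Training set = 1032 - 172 = 860.

860


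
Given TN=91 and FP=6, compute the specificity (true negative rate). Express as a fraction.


Specificity = TN / (TN + FP) = 91 / 97 = 91/97.

91/97


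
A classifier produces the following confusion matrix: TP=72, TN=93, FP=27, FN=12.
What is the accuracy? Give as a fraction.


Accuracy = (TP + TN) / (TP + TN + FP + FN) = (72 + 93) / 204 = 55/68.

55/68


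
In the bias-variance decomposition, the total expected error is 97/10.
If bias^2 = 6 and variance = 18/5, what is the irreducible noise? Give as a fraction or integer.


Total error = bias^2 + variance + irreducible noise. So irreducible noise = 97/10 - 6 - 18/5 = 1/10.

1/10


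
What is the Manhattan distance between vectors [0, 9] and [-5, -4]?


d = sum of absolute differences: |0--5|=5 + |9--4|=13 = 18.

18


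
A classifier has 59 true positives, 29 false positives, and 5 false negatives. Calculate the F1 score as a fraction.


Precision = 59/88 = 59/88. Recall = 59/64 = 59/64. F1 = 2*P*R/(P+R) = 59/76.

59/76


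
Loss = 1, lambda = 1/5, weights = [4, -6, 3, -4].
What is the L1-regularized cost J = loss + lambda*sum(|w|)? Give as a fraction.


L1 norm = sum(|w|) = 17. J = 1 + 1/5 * 17 = 22/5.

22/5


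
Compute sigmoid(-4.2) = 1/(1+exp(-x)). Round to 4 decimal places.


sigma(-4.2) = 1/(1+e^(4.2)) = 1/(1+66.686331) = 1/67.686331 = 0.0148.

0.0148


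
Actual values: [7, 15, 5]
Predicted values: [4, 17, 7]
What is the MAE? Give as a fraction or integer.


MAE = (1/3) * (|7-4|=3 + |15-17|=2 + |5-7|=2). Sum = 7. MAE = 7/3.

7/3


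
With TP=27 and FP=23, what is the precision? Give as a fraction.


Precision = TP / (TP + FP) = 27 / 50 = 27/50.

27/50


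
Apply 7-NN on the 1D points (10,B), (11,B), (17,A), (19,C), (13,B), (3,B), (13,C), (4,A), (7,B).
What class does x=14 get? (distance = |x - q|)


Distances: |10-14|=4, |11-14|=3, |17-14|=3, |19-14|=5, |13-14|=1, |3-14|=11, |13-14|=1, |4-14|=10, |7-14|=7. 7 nearest: (13,B), (13,C), (17,A), (11,B), (10,B), (19,C), (7,B). Counts: {'B': 4, 'C': 2, 'A': 1}. Majority class: B.

B


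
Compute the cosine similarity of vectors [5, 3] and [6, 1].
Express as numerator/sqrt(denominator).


dot = 33. |a|^2 = 34, |b|^2 = 37. cos = 33/sqrt(1258).

33/sqrt(1258)


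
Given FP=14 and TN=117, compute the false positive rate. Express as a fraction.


FPR = FP / (FP + TN) = 14 / 131 = 14/131.

14/131


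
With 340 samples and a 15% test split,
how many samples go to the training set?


Test set = 340 * 15% = 51. Training set = 340 - 51 = 289.

289


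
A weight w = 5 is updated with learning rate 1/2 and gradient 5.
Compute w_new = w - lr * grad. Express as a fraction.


w_new = 5 - 1/2 * 5 = 5 - 5/2 = 5/2.

5/2


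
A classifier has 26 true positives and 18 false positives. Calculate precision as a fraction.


Precision = TP / (TP + FP) = 26 / 44 = 13/22.

13/22


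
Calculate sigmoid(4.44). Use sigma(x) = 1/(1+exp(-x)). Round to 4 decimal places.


sigma(4.44) = 1/(1+e^(-4.44)) = 1/(1+0.011796) = 1/1.011796 = 0.9883.

0.9883


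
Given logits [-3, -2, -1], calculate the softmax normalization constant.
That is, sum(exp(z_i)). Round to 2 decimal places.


Denom = e^-3=0.0498 + e^-2=0.1353 + e^-1=0.3679. Sum = 0.5530, which rounds to 0.55.

0.55


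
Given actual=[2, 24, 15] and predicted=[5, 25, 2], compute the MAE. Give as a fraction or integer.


MAE = (1/3) * (|2-5|=3 + |24-25|=1 + |15-2|=13). Sum = 17. MAE = 17/3.

17/3


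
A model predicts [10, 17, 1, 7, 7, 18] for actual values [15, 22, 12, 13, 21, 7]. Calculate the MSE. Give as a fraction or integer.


MSE = (1/6) * ((15-10)^2=25 + (22-17)^2=25 + (12-1)^2=121 + (13-7)^2=36 + (21-7)^2=196 + (7-18)^2=121). Sum = 524. MSE = 262/3.

262/3


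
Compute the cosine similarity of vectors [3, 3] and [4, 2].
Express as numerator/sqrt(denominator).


dot = 18. |a|^2 = 18, |b|^2 = 20. cos = 18/sqrt(360).

18/sqrt(360)


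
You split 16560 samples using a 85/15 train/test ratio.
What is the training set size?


Test set = 16560 * 15% = 2484. Training set = 16560 - 2484 = 14076.

14076


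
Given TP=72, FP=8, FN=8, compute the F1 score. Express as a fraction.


Precision = 72/80 = 9/10. Recall = 72/80 = 9/10. F1 = 2*P*R/(P+R) = 9/10.

9/10


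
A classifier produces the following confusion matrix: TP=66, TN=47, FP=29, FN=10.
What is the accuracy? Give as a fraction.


Accuracy = (TP + TN) / (TP + TN + FP + FN) = (66 + 47) / 152 = 113/152.

113/152


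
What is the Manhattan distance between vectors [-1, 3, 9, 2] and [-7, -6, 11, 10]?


d = sum of absolute differences: |-1--7|=6 + |3--6|=9 + |9-11|=2 + |2-10|=8 = 25.

25


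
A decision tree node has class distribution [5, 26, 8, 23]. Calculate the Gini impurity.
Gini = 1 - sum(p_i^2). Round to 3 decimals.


Total = 62. Proportions: 5/62, 26/62, 8/62, 23/62. sum(p_i^2) = 0.3366. Gini = 1 - 0.3366 = 0.6634, which rounds to 0.663.

0.663


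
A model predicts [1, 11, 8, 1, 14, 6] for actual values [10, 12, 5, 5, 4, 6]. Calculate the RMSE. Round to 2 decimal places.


MSE = 34.5000. RMSE = sqrt(34.5000) = 5.87.

5.87


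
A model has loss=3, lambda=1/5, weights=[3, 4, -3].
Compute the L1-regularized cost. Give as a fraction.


L1 norm = sum(|w|) = 10. J = 3 + 1/5 * 10 = 5.

5


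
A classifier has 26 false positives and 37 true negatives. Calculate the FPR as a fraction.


FPR = FP / (FP + TN) = 26 / 63 = 26/63.

26/63


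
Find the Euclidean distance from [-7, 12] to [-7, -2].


d = sqrt(sum of squared differences). (-7--7)^2=0, (12--2)^2=196. Sum = 196.

14


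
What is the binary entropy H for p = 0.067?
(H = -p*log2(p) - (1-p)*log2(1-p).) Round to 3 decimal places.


H = -0.067*log2(0.067) - 0.933*log2(0.933) = 0.355.

0.355


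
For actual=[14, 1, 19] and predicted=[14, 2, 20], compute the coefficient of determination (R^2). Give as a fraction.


Mean(y) = 34/3. SS_res = 2. SS_tot = 518/3. R^2 = 1 - 2/(518/3) = 256/259.

256/259


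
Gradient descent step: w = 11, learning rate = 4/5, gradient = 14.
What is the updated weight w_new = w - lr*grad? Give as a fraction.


w_new = 11 - 4/5 * 14 = 11 - 56/5 = -1/5.

-1/5


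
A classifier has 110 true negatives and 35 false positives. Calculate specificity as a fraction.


Specificity = TN / (TN + FP) = 110 / 145 = 22/29.

22/29


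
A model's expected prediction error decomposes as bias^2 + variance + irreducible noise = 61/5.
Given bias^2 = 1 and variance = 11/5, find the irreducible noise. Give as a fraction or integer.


Total error = bias^2 + variance + irreducible noise. So irreducible noise = 61/5 - 1 - 11/5 = 9.

9


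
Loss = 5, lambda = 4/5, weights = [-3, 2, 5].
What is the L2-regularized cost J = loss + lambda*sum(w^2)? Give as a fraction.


L2 sq norm = sum(w^2) = 38. J = 5 + 4/5 * 38 = 177/5.

177/5


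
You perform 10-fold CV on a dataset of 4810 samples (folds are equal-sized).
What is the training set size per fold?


Each validation fold has 4810/10 = 481 samples. Training set = 4810 - 481 = 4329.

4329


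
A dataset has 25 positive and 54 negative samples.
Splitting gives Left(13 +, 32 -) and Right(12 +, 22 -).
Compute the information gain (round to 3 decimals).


H(parent) = 0.9005. H(left) = 0.8673, H(right) = 0.9367. Weighted = (45/79)*0.8673 + (34/79)*0.9367 = 0.8972. IG = 0.9005 - 0.8972 = 0.0033, which rounds to 0.003.

0.003


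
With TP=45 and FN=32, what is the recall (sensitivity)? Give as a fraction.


Recall = TP / (TP + FN) = 45 / 77 = 45/77.

45/77


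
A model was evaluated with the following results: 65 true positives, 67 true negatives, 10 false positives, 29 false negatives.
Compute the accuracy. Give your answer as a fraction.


Accuracy = (TP + TN) / (TP + TN + FP + FN) = (65 + 67) / 171 = 44/57.

44/57


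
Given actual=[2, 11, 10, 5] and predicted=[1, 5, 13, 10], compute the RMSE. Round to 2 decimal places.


MSE = 17.7500. RMSE = sqrt(17.7500) = 4.21.

4.21


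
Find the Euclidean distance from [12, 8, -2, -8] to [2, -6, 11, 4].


d = sqrt(sum of squared differences). (12-2)^2=100, (8--6)^2=196, (-2-11)^2=169, (-8-4)^2=144. Sum = 609.

sqrt(609)


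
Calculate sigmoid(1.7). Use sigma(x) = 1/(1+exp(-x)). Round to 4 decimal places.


sigma(1.7) = 1/(1+e^(-1.7)) = 1/(1+0.182684) = 1/1.182684 = 0.8455.

0.8455


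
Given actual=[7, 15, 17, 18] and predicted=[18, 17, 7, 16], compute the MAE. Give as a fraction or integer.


MAE = (1/4) * (|7-18|=11 + |15-17|=2 + |17-7|=10 + |18-16|=2). Sum = 25. MAE = 25/4.

25/4


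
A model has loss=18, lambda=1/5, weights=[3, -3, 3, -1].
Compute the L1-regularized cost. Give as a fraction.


L1 norm = sum(|w|) = 10. J = 18 + 1/5 * 10 = 20.

20


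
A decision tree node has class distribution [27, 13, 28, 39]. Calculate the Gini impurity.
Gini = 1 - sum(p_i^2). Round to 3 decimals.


Total = 107. Proportions: 27/107, 13/107, 28/107, 39/107. sum(p_i^2) = 0.2798. Gini = 1 - 0.2798 = 0.7202, which rounds to 0.720.

0.720


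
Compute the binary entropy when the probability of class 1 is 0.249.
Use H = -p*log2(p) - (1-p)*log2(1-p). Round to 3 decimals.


H = -0.249*log2(0.249) - 0.751*log2(0.751) = 0.810.

0.810


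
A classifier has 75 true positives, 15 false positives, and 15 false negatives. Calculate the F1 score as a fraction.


Precision = 75/90 = 5/6. Recall = 75/90 = 5/6. F1 = 2*P*R/(P+R) = 5/6.

5/6


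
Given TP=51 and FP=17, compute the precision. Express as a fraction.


Precision = TP / (TP + FP) = 51 / 68 = 3/4.

3/4


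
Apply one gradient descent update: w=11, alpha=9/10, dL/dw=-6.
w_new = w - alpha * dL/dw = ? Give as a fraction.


w_new = 11 - 9/10 * -6 = 11 - -27/5 = 82/5.

82/5


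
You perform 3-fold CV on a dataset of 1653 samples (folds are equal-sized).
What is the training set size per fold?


Each validation fold has 1653/3 = 551 samples. Training set = 1653 - 551 = 1102.

1102


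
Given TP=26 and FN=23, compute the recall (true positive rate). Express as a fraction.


Recall = TP / (TP + FN) = 26 / 49 = 26/49.

26/49


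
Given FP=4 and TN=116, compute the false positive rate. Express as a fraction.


FPR = FP / (FP + TN) = 4 / 120 = 1/30.

1/30


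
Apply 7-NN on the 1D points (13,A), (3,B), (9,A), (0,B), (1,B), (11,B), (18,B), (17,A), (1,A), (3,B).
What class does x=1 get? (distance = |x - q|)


Distances: |13-1|=12, |3-1|=2, |9-1|=8, |0-1|=1, |1-1|=0, |11-1|=10, |18-1|=17, |17-1|=16, |1-1|=0, |3-1|=2. 7 nearest: (1,A), (1,B), (0,B), (3,B), (3,B), (9,A), (11,B). Counts: {'A': 2, 'B': 5}. Majority class: B.

B


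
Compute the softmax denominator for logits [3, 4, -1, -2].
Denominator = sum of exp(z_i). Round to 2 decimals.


Denom = e^3=20.0855 + e^4=54.5982 + e^-1=0.3679 + e^-2=0.1353. Sum = 75.1869, which rounds to 75.19.

75.19


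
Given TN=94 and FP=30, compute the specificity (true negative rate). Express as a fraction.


Specificity = TN / (TN + FP) = 94 / 124 = 47/62.

47/62


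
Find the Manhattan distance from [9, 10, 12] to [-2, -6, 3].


d = sum of absolute differences: |9--2|=11 + |10--6|=16 + |12-3|=9 = 36.

36


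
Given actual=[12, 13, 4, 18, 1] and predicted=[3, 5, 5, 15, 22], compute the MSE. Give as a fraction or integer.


MSE = (1/5) * ((12-3)^2=81 + (13-5)^2=64 + (4-5)^2=1 + (18-15)^2=9 + (1-22)^2=441). Sum = 596. MSE = 596/5.

596/5


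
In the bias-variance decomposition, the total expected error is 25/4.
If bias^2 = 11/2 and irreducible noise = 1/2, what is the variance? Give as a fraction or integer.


Total error = bias^2 + variance + irreducible noise. So variance = 25/4 - 11/2 - 1/2 = 1/4.

1/4


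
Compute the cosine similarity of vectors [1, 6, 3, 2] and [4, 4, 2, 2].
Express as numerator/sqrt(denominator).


dot = 38. |a|^2 = 50, |b|^2 = 40. cos = 38/sqrt(2000).

38/sqrt(2000)


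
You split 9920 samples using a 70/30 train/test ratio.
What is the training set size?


Test set = 9920 * 30% = 2976. Training set = 9920 - 2976 = 6944.

6944


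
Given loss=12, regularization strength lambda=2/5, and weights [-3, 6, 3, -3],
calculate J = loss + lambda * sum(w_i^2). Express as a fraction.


L2 sq norm = sum(w^2) = 63. J = 12 + 2/5 * 63 = 186/5.

186/5


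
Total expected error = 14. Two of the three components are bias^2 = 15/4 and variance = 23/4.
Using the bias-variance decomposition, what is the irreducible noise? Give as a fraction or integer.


Total error = bias^2 + variance + irreducible noise. So irreducible noise = 14 - 15/4 - 23/4 = 9/2.

9/2


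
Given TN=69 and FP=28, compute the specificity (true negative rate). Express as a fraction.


Specificity = TN / (TN + FP) = 69 / 97 = 69/97.

69/97


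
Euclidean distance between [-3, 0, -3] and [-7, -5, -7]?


d = sqrt(sum of squared differences). (-3--7)^2=16, (0--5)^2=25, (-3--7)^2=16. Sum = 57.

sqrt(57)


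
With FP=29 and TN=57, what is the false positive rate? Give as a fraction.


FPR = FP / (FP + TN) = 29 / 86 = 29/86.

29/86


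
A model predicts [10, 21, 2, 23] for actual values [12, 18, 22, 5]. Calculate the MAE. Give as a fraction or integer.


MAE = (1/4) * (|12-10|=2 + |18-21|=3 + |22-2|=20 + |5-23|=18). Sum = 43. MAE = 43/4.

43/4


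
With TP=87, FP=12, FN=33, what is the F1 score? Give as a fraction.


Precision = 87/99 = 29/33. Recall = 87/120 = 29/40. F1 = 2*P*R/(P+R) = 58/73.

58/73


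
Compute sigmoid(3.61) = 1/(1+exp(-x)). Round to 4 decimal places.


sigma(3.61) = 1/(1+e^(-3.61)) = 1/(1+0.027052) = 1/1.027052 = 0.9737.

0.9737


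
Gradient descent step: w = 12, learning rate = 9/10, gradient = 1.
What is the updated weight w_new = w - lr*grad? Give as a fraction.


w_new = 12 - 9/10 * 1 = 12 - 9/10 = 111/10.

111/10


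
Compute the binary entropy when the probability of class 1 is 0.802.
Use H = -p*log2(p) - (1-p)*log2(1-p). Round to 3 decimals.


H = -0.802*log2(0.802) - 0.198*log2(0.198) = 0.718.

0.718


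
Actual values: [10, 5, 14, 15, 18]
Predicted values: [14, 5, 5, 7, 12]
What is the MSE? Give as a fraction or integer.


MSE = (1/5) * ((10-14)^2=16 + (5-5)^2=0 + (14-5)^2=81 + (15-7)^2=64 + (18-12)^2=36). Sum = 197. MSE = 197/5.

197/5


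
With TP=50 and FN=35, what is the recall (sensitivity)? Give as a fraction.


Recall = TP / (TP + FN) = 50 / 85 = 10/17.

10/17


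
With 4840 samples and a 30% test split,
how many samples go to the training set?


Test set = 4840 * 30% = 1452. Training set = 4840 - 1452 = 3388.

3388


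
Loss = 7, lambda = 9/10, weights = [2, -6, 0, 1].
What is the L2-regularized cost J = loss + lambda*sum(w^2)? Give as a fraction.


L2 sq norm = sum(w^2) = 41. J = 7 + 9/10 * 41 = 439/10.

439/10


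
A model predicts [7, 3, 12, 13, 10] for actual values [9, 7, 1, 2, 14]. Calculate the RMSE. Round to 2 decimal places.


MSE = 55.6000. RMSE = sqrt(55.6000) = 7.46.

7.46


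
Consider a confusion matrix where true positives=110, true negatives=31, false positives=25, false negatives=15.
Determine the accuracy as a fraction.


Accuracy = (TP + TN) / (TP + TN + FP + FN) = (110 + 31) / 181 = 141/181.

141/181


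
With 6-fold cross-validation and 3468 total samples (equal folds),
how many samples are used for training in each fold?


Each validation fold has 3468/6 = 578 samples. Training set = 3468 - 578 = 2890.

2890


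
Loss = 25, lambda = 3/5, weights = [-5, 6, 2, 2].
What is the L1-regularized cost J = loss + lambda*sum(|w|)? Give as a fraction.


L1 norm = sum(|w|) = 15. J = 25 + 3/5 * 15 = 34.

34


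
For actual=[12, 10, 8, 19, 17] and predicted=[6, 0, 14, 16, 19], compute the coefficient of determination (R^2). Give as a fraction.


Mean(y) = 66/5. SS_res = 185. SS_tot = 434/5. R^2 = 1 - 185/(434/5) = -491/434.

-491/434


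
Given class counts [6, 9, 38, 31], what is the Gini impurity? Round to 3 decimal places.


Total = 84. Proportions: 6/84, 9/84, 38/84, 31/84. sum(p_i^2) = 0.3574. Gini = 1 - 0.3574 = 0.6426, which rounds to 0.643.

0.643


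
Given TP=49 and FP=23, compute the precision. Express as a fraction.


Precision = TP / (TP + FP) = 49 / 72 = 49/72.

49/72


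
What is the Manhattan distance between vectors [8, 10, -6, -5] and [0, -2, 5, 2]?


d = sum of absolute differences: |8-0|=8 + |10--2|=12 + |-6-5|=11 + |-5-2|=7 = 38.

38


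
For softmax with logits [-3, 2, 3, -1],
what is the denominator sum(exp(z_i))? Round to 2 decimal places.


Denom = e^-3=0.0498 + e^2=7.3891 + e^3=20.0855 + e^-1=0.3679. Sum = 27.8923, which rounds to 27.89.

27.89


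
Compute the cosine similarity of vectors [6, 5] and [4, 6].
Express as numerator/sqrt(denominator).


dot = 54. |a|^2 = 61, |b|^2 = 52. cos = 54/sqrt(3172).

54/sqrt(3172)


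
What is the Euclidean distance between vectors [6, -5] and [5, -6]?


d = sqrt(sum of squared differences). (6-5)^2=1, (-5--6)^2=1. Sum = 2.

sqrt(2)


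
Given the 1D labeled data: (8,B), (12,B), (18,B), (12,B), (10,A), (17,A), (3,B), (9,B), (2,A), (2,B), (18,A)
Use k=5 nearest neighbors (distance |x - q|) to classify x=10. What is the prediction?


Distances: |8-10|=2, |12-10|=2, |18-10|=8, |12-10|=2, |10-10|=0, |17-10|=7, |3-10|=7, |9-10|=1, |2-10|=8, |2-10|=8, |18-10|=8. 5 nearest: (10,A), (9,B), (8,B), (12,B), (12,B). Counts: {'A': 1, 'B': 4}. Majority class: B.

B


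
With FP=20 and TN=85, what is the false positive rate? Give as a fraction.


FPR = FP / (FP + TN) = 20 / 105 = 4/21.

4/21


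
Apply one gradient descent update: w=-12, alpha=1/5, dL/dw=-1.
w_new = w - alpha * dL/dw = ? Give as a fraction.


w_new = -12 - 1/5 * -1 = -12 - -1/5 = -59/5.

-59/5


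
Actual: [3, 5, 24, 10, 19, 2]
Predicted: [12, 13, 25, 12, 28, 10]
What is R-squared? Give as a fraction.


Mean(y) = 21/2. SS_res = 295. SS_tot = 827/2. R^2 = 1 - 295/(827/2) = 237/827.

237/827


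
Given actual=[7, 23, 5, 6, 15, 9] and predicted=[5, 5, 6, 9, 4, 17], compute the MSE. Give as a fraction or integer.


MSE = (1/6) * ((7-5)^2=4 + (23-5)^2=324 + (5-6)^2=1 + (6-9)^2=9 + (15-4)^2=121 + (9-17)^2=64). Sum = 523. MSE = 523/6.

523/6


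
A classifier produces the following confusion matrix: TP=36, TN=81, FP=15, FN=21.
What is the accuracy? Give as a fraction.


Accuracy = (TP + TN) / (TP + TN + FP + FN) = (36 + 81) / 153 = 13/17.

13/17


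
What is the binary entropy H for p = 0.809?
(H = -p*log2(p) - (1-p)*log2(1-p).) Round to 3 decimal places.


H = -0.809*log2(0.809) - 0.191*log2(0.191) = 0.704.

0.704


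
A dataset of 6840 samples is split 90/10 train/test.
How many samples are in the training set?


Test set = 6840 * 10% = 684. Training set = 6840 - 684 = 6156.

6156
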